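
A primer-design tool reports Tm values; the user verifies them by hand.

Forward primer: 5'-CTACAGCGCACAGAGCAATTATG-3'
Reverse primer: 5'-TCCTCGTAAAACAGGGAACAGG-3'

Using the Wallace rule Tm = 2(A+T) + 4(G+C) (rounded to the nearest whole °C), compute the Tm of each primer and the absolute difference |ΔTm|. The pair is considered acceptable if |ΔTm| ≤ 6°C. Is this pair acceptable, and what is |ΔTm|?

|ΔTm| = 2°C; the pair is acceptable.

Forward: A=8 T=4 G=5 C=6 → Tm = 2·12 + 4·11 = 68°C.
Reverse: A=8 T=3 G=6 C=5 → Tm = 2·11 + 4·11 = 66°C.
|ΔTm| = |68 − 66| = 2°C, ≤ 6°C.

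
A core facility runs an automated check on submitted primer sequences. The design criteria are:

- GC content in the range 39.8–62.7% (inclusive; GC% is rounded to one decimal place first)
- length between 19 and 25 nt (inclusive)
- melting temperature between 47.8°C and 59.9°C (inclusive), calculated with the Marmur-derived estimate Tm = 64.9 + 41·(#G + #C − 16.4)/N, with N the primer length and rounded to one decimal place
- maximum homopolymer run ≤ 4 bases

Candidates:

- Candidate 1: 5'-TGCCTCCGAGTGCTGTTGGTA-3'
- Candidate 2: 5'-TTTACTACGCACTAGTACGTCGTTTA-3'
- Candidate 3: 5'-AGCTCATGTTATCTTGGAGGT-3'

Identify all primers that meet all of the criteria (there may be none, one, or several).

Candidate 1 and Candidate 3.

Candidate 1 (21 nt, A=2 T=7 G=7 C=5): GC 12/21 = 57.1% ✓; length 21 ✓; Tm = 64.9 + 41·(12 − 16.4)/21 = 56.3°C ✓; longest run = 2 ✓ — passes.
Candidate 2 (26 nt, A=6 T=10 G=4 C=6): GC 10/26 = 38.5%, outside 39.8–62.7% ✗; length 26, outside 19–25 ✗; Tm = 64.9 + 41·(10 − 16.4)/26 = 54.8°C ✓; longest run = 3 ✓ — fails.
Candidate 3 (21 nt, A=4 T=8 G=6 C=3): GC 9/21 = 42.9% ✓; length 21 ✓; Tm = 64.9 + 41·(9 − 16.4)/21 = 50.5°C ✓; longest run = 2 ✓ — passes.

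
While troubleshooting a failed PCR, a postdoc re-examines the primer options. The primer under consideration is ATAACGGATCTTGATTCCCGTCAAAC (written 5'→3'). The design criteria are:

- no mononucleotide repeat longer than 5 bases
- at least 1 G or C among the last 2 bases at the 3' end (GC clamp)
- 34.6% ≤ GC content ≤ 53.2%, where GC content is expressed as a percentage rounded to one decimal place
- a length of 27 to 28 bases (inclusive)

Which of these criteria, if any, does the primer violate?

Base counts: A=8, T=7, G=4, C=7 (length 26).
homopolymer run: longest run = 3 ✓
GC clamp: 3' end AC has 1 G/C ✓
GC content: GC 11/26 = 42.3% ✓
length: length 26, outside 27–28 ✗

Fails: length.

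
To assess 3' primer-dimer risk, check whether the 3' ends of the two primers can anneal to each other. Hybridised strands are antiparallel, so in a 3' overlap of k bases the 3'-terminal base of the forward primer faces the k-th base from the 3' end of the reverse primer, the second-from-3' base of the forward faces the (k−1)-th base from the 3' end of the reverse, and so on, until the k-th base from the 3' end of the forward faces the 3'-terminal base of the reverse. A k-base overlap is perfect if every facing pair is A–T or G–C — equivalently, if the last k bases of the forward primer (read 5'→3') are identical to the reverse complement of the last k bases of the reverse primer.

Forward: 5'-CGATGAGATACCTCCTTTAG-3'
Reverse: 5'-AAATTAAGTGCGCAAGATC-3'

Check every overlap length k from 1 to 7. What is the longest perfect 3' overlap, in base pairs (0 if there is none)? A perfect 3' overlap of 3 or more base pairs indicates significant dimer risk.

Last 7 bases (5'→3') — forward …CCTTTAG, reverse …CAAGATC.
Reverse complement of the reverse primer's last 7 bases: GATCTTG; its first k bases are the reverse complement of the reverse primer's last k bases, so a perfect k-base overlap needs the forward primer's last k bases to equal them.
Comparing (forward last k vs required): k=1: G vs G ✓; k=2: AG vs GA ✗; k=3: TAG vs GAT ✗; k=4: TTAG vs GATC ✗; k=5: TTTAG vs GATCT ✗; k=6: CTTTAG vs GATCTT ✗; k=7: CCTTTAG vs GATCTTG ✗.
Only k = 1 is perfect, so the longest perfect 3' overlap is 1.

Longest perfect overlap: 1 complementary base pair; below the dimer-risk threshold (threshold 3).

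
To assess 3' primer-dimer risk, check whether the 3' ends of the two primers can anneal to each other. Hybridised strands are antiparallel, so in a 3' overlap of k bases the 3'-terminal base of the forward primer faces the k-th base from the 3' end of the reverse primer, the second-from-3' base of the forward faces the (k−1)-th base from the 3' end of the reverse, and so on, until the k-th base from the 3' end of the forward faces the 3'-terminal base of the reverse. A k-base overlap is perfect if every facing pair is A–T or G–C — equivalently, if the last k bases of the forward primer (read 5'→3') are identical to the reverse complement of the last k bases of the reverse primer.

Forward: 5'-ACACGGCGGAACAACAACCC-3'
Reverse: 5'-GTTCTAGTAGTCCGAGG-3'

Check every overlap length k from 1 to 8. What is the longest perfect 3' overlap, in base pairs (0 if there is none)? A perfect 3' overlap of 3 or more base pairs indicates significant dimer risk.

Longest perfect overlap: 2 complementary base pairs; below the dimer-risk threshold (threshold 3).

Last 8 bases (5'→3') — forward …AACAACCC, reverse …GTCCGAGG.
Reverse complement of the reverse primer's last 8 bases: CCTCGGAC; its first k bases are the reverse complement of the reverse primer's last k bases, so a perfect k-base overlap needs the forward primer's last k bases to equal them.
Comparing (forward last k vs required): k=1: C vs C ✓; k=2: CC vs CC ✓; k=3: CCC vs CCT ✗; k=4: ACCC vs CCTC ✗; k=5: AACCC vs CCTCG ✗; k=6: CAACCC vs CCTCGG ✗; k=7: ACAACCC vs CCTCGGA ✗; k=8: AACAACCC vs CCTCGGAC ✗.
Perfect overlaps at k = 1, 2; the largest is 2.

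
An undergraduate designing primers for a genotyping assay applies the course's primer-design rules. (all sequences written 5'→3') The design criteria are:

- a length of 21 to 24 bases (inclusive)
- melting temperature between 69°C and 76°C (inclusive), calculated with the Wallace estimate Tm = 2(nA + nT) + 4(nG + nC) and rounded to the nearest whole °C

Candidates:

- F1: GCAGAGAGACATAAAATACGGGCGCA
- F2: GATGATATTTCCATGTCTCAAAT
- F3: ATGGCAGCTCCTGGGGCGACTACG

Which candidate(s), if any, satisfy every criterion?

F1 (26 nt, A=11 T=2 G=8 C=5): length 26, outside 21–24 ✗; Tm = 2·13 + 4·13 = 78°C, outside 69–76°C ✗ — fails.
F2 (23 nt, A=7 T=9 G=3 C=4): length 23 ✓; Tm = 2·16 + 4·7 = 60°C, outside 69–76°C ✗ — fails.
F3 (24 nt, A=4 T=4 G=9 C=7): length 24 ✓; Tm = 2·8 + 4·16 = 80°C, outside 69–76°C ✗ — fails.

None of the candidates satisfy all criteria.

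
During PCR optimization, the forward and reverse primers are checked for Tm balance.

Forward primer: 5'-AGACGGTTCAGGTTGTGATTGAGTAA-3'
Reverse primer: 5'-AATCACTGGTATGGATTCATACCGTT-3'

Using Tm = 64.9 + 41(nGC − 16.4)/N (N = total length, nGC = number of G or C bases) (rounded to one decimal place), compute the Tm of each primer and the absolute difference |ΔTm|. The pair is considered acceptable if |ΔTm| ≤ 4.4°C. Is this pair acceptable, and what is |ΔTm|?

|ΔTm| = 1.6°C; the pair is acceptable.

Forward: G+C = 11, N = 26 → Tm = 64.9 + 41·(11 − 16.4)/26 = 56.4°C.
Reverse: G+C = 10, N = 26 → Tm = 64.9 + 41·(10 − 16.4)/26 = 54.8°C.
|ΔTm| = |56.4 − 54.8| = 1.6°C, ≤ 4.4°C.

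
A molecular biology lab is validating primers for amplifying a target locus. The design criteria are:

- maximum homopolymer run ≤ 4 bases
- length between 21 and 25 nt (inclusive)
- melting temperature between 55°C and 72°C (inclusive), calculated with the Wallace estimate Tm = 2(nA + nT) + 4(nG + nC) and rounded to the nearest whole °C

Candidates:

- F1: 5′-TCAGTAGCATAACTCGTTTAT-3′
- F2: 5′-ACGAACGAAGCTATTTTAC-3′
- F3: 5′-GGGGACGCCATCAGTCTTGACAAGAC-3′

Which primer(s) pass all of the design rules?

F1 (21 nt, A=6 T=8 G=3 C=4): longest run = 3 ✓; length 21 ✓; Tm = 2·14 + 4·7 = 56°C ✓ — passes.
F2 (19 nt, A=7 T=5 G=3 C=4): longest run = 4 ✓; length 19, outside 21–25 ✗; Tm = 2·12 + 4·7 = 52°C, outside 55–72°C ✗ — fails.
F3 (26 nt, A=7 T=4 G=8 C=7): longest run = 4 ✓; length 26, outside 21–25 ✗; Tm = 2·11 + 4·15 = 82°C, outside 55–72°C ✗ — fails.

F1 only.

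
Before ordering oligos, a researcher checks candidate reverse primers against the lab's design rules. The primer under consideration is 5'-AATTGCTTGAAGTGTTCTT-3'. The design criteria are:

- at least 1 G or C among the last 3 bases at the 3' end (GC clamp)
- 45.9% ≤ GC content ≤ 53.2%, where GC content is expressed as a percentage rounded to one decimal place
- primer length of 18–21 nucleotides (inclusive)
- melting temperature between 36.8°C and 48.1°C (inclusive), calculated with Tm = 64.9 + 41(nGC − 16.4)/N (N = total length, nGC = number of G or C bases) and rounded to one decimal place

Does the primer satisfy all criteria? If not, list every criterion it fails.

Base counts: A=4, T=9, G=4, C=2 (length 19).
GC clamp: 3' end CTT has 1 G/C ✓
GC content: GC 6/19 = 31.6%, outside 45.9–53.2% ✗
length: length 19 ✓
Tm: Tm = 64.9 + 41·(6 − 16.4)/19 = 42.5°C ✓

Fails: GC content.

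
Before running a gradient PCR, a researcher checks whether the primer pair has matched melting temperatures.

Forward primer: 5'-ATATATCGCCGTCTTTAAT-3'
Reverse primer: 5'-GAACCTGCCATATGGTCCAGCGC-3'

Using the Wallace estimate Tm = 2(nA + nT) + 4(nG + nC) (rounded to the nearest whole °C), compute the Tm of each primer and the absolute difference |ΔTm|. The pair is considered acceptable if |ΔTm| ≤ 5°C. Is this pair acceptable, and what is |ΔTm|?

|ΔTm| = 24°C; the pair is not acceptable.

Forward: A=5 T=8 G=2 C=4 → Tm = 2·13 + 4·6 = 50°C.
Reverse: A=5 T=4 G=6 C=8 → Tm = 2·9 + 4·14 = 74°C.
|ΔTm| = |50 − 74| = 24°C, > 5°C.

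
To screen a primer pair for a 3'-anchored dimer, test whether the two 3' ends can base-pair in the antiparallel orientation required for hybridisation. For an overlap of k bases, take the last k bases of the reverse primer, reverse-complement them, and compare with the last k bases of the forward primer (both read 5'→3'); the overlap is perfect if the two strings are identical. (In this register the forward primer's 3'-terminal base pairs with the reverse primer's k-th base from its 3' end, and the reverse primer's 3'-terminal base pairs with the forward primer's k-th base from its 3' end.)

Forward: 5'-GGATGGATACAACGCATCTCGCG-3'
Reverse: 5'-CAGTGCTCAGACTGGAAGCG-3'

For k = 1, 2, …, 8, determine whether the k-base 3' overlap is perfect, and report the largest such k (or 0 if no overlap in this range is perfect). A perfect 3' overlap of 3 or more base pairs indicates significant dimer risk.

Longest perfect overlap: 2 complementary base pairs; below the dimer-risk threshold (threshold 3).

Last 8 bases (5'→3') — forward …ATCTCGCG, reverse …TGGAAGCG.
Reverse complement of the reverse primer's last 8 bases: CGCTTCCA; its first k bases are the reverse complement of the reverse primer's last k bases, so a perfect k-base overlap needs the forward primer's last k bases to equal them.
Comparing (forward last k vs required): k=1: G vs C ✗; k=2: CG vs CG ✓; k=3: GCG vs CGC ✗; k=4: CGCG vs CGCT ✗; k=5: TCGCG vs CGCTT ✗; k=6: CTCGCG vs CGCTTC ✗; k=7: TCTCGCG vs CGCTTCC ✗; k=8: ATCTCGCG vs CGCTTCCA ✗.
Only k = 2 is perfect, so the longest perfect 3' overlap is 2.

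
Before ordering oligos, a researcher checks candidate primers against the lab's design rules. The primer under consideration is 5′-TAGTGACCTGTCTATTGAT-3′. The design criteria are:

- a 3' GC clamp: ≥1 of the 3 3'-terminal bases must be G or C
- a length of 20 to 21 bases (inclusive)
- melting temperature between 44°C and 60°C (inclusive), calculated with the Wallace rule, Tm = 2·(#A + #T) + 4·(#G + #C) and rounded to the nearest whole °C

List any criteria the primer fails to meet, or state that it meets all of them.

Fails: length.

Base counts: A=4, T=8, G=4, C=3 (length 19).
GC clamp: 3' end GAT has 1 G/C ✓
length: length 19, outside 20–21 ✗
Tm: Tm = 2·12 + 4·7 = 52°C ✓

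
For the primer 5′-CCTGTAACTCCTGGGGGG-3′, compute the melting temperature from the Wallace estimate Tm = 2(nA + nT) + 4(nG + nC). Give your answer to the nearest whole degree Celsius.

60°C

Base counts: A=2, T=4, G=7, C=5 (length 18).
Tm = 2·(2+4) + 4·(7+5) = 2·6 + 4·12 = 12 + 48 = 60°C.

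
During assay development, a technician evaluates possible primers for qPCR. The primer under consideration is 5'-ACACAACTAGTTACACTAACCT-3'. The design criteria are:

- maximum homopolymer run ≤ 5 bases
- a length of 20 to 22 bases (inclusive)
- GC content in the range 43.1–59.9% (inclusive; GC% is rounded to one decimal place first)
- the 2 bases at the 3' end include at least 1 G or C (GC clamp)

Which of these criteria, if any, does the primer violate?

Fails: GC content.

Base counts: A=9, T=5, G=1, C=7 (length 22).
homopolymer run: longest run = 2 ✓
length: length 22 ✓
GC content: GC 8/22 = 36.4%, outside 43.1–59.9% ✗
GC clamp: 3' end CT has 1 G/C ✓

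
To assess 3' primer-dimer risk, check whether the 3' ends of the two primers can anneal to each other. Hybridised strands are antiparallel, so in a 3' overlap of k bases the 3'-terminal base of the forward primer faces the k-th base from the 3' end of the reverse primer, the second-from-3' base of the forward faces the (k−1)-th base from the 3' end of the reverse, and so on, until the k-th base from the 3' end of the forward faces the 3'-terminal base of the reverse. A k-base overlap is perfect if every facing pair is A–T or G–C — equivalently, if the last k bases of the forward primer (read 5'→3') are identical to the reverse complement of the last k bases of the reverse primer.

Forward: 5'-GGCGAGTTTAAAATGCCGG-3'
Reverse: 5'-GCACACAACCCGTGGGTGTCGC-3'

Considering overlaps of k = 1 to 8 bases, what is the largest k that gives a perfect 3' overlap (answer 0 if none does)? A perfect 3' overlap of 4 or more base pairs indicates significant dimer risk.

Last 8 bases (5'→3') — forward …AATGCCGG, reverse …GGTGTCGC.
Reverse complement of the reverse primer's last 8 bases: GCGACACC; its first k bases are the reverse complement of the reverse primer's last k bases, so a perfect k-base overlap needs the forward primer's last k bases to equal them.
Comparing (forward last k vs required): k=1: G vs G ✓; k=2: GG vs GC ✗; k=3: CGG vs GCG ✗; k=4: CCGG vs GCGA ✗; k=5: GCCGG vs GCGAC ✗; k=6: TGCCGG vs GCGACA ✗; k=7: ATGCCGG vs GCGACAC ✗; k=8: AATGCCGG vs GCGACACC ✗.
Only k = 1 is perfect, so the longest perfect 3' overlap is 1.

Longest perfect overlap: 1 complementary base pair; below the dimer-risk threshold (threshold 4).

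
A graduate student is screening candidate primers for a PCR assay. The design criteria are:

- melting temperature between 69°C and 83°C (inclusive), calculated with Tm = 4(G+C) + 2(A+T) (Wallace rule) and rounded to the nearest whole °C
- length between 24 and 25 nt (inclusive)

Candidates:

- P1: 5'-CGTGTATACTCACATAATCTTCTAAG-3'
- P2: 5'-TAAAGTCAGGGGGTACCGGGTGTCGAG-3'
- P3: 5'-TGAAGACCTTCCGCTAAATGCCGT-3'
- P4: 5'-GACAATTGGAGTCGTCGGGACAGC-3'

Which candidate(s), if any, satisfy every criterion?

P3 and P4.

P1 (26 nt, A=8 T=9 G=3 C=6): Tm = 2·17 + 4·9 = 70°C ✓; length 26, outside 24–25 ✗ — fails.
P2 (27 nt, A=6 T=5 G=12 C=4): Tm = 2·11 + 4·16 = 86°C, outside 69–83°C ✗; length 27, outside 24–25 ✗ — fails.
P3 (24 nt, A=6 T=6 G=5 C=7): Tm = 2·12 + 4·12 = 72°C ✓; length 24 ✓ — passes.
P4 (24 nt, A=6 T=4 G=9 C=5): Tm = 2·10 + 4·14 = 76°C ✓; length 24 ✓ — passes.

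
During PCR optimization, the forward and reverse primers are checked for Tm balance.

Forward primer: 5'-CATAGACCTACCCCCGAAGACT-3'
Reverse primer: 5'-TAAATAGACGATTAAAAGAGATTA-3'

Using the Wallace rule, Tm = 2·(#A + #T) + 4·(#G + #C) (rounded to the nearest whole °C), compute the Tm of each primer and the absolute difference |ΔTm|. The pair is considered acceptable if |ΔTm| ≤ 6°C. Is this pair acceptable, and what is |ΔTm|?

Forward: A=7 T=3 G=3 C=9 → Tm = 2·10 + 4·12 = 68°C.
Reverse: A=13 T=6 G=4 C=1 → Tm = 2·19 + 4·5 = 58°C.
|ΔTm| = |68 − 58| = 10°C, > 6°C.

|ΔTm| = 10°C; the pair is not acceptable.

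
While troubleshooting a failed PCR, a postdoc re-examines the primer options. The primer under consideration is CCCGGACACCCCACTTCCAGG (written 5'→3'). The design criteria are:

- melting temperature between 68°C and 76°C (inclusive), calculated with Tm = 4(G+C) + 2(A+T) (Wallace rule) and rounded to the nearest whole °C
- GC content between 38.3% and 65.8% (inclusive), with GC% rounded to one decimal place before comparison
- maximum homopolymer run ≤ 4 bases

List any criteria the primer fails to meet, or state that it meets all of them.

Base counts: A=4, T=2, G=4, C=11 (length 21).
Tm: Tm = 2·6 + 4·15 = 72°C ✓
GC content: GC 15/21 = 71.4%, outside 38.3–65.8% ✗
homopolymer run: longest run = 4 ✓

Fails: GC content.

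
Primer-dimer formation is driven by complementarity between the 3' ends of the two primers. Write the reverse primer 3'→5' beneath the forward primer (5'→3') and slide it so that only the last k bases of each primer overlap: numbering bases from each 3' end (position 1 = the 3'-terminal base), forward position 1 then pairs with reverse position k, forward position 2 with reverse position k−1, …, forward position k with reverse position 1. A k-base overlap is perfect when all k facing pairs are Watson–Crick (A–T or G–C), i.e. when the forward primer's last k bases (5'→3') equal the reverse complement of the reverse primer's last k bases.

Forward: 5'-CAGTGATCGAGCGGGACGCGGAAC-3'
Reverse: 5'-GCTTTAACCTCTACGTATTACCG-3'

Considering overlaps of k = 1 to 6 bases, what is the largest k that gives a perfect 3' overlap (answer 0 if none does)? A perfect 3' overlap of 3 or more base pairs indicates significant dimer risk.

Longest perfect overlap: 1 complementary base pair; below the dimer-risk threshold (threshold 3).

Last 6 bases (5'→3') — forward …CGGAAC, reverse …TTACCG.
Reverse complement of the reverse primer's last 6 bases: CGGTAA; its first k bases are the reverse complement of the reverse primer's last k bases, so a perfect k-base overlap needs the forward primer's last k bases to equal them.
Comparing (forward last k vs required): k=1: C vs C ✓; k=2: AC vs CG ✗; k=3: AAC vs CGG ✗; k=4: GAAC vs CGGT ✗; k=5: GGAAC vs CGGTA ✗; k=6: CGGAAC vs CGGTAA ✗.
Only k = 1 is perfect, so the longest perfect 3' overlap is 1.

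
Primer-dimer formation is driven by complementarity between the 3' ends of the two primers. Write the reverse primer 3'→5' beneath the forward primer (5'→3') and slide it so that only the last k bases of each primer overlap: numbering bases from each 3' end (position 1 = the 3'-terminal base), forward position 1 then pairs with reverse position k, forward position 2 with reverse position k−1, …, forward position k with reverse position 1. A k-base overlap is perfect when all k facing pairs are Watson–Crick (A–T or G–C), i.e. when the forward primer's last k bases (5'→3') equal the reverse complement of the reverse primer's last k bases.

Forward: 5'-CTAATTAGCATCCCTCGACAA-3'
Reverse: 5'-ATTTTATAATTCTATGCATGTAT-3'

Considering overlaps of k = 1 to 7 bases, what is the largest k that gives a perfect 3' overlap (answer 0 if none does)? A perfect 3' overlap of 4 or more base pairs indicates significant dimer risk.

Longest perfect overlap: 1 complementary base pair; below the dimer-risk threshold (threshold 4).

Last 7 bases (5'→3') — forward …TCGACAA, reverse …CATGTAT.
Reverse complement of the reverse primer's last 7 bases: ATACATG; its first k bases are the reverse complement of the reverse primer's last k bases, so a perfect k-base overlap needs the forward primer's last k bases to equal them.
Comparing (forward last k vs required): k=1: A vs A ✓; k=2: AA vs AT ✗; k=3: CAA vs ATA ✗; k=4: ACAA vs ATAC ✗; k=5: GACAA vs ATACA ✗; k=6: CGACAA vs ATACAT ✗; k=7: TCGACAA vs ATACATG ✗.
Only k = 1 is perfect, so the longest perfect 3' overlap is 1.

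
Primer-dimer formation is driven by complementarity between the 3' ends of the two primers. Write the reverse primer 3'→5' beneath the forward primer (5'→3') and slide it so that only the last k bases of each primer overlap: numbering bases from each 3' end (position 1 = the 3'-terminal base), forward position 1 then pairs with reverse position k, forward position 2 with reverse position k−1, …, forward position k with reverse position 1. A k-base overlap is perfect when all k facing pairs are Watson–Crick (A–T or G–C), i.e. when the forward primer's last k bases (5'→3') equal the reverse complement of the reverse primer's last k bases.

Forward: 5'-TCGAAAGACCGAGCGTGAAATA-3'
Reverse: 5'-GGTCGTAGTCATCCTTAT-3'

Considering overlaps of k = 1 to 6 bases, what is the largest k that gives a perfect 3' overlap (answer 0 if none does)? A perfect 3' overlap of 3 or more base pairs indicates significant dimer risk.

Longest perfect overlap: 3 complementary base pairs; significant dimer risk (threshold 3).

Last 6 bases (5'→3') — forward …GAAATA, reverse …CCTTAT.
Reverse complement of the reverse primer's last 6 bases: ATAAGG; its first k bases are the reverse complement of the reverse primer's last k bases, so a perfect k-base overlap needs the forward primer's last k bases to equal them.
Comparing (forward last k vs required): k=1: A vs A ✓; k=2: TA vs AT ✗; k=3: ATA vs ATA ✓; k=4: AATA vs ATAA ✗; k=5: AAATA vs ATAAG ✗; k=6: GAAATA vs ATAAGG ✗.
Perfect overlaps at k = 1, 3; the largest is 3.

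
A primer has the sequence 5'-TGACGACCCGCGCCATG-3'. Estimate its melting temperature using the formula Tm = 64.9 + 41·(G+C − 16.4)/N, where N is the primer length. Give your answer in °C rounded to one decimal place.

54.3°C

Base counts: A=3, T=2, G=5, C=7; G+C = 12, N = 17.
Tm = 64.9 + 41·(12 − 16.4)/17 = 64.9 + -180.40/17 = 54.3°C.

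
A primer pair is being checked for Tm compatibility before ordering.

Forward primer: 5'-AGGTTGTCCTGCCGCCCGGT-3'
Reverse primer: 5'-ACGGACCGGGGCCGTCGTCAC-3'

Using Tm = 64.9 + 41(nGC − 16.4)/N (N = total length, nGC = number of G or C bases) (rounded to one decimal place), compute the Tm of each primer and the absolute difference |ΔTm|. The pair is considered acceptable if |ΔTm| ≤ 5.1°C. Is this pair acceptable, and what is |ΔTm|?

Forward: G+C = 14, N = 20 → Tm = 64.9 + 41·(14 − 16.4)/20 = 60.0°C.
Reverse: G+C = 16, N = 21 → Tm = 64.9 + 41·(16 − 16.4)/21 = 64.1°C.
|ΔTm| = |60.0 − 64.1| = 4.1°C, ≤ 5.1°C.

|ΔTm| = 4.1°C; the pair is acceptable.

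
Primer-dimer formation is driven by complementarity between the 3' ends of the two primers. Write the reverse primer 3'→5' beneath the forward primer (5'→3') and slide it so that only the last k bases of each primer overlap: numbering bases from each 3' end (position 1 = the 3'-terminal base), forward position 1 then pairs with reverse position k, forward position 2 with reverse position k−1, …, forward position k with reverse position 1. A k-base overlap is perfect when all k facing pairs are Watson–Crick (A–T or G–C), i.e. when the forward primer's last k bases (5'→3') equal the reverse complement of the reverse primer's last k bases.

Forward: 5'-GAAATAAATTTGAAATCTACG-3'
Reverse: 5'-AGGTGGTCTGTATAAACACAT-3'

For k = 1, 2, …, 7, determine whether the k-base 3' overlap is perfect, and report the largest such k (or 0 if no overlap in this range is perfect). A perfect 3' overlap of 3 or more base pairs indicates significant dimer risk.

Last 7 bases (5'→3') — forward …ATCTACG, reverse …AACACAT.
Reverse complement of the reverse primer's last 7 bases: ATGTGTT; its first k bases are the reverse complement of the reverse primer's last k bases, so a perfect k-base overlap needs the forward primer's last k bases to equal them.
Comparing (forward last k vs required): k=1: G vs A ✗; k=2: CG vs AT ✗; k=3: ACG vs ATG ✗; k=4: TACG vs ATGT ✗; k=5: CTACG vs ATGTG ✗; k=6: TCTACG vs ATGTGT ✗; k=7: ATCTACG vs ATGTGTT ✗.
No overlap length from 1 to 7 is perfect, so the longest perfect 3' overlap is 0.

Longest perfect overlap: 0 complementary base pairs; below the dimer-risk threshold (threshold 3).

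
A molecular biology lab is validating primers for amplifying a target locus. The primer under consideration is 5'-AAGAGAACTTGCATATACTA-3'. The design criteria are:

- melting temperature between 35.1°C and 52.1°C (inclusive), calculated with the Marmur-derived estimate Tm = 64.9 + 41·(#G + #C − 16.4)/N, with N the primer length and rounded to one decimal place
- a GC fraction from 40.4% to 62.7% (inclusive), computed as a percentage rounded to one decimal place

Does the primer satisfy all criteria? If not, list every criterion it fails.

Fails: GC content.

Base counts: A=9, T=5, G=3, C=3 (length 20).
Tm: Tm = 64.9 + 41·(6 − 16.4)/20 = 43.6°C ✓
GC content: GC 6/20 = 30.0%, outside 40.4–62.7% ✗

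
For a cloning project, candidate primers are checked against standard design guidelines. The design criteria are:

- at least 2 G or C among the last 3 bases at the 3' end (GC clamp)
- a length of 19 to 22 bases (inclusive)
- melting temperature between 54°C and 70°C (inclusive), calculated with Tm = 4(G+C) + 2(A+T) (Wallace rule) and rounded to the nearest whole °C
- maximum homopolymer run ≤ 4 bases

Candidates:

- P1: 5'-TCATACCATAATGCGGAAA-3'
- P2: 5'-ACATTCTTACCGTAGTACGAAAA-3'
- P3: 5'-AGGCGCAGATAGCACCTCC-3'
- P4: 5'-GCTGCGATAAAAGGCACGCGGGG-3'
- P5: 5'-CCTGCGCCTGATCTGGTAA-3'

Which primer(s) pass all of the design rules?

P3 only.

P1 (19 nt, A=8 T=4 G=3 C=4): 3' end AAA has 0 G/C, need ≥2 ✗; length 19 ✓; Tm = 2·12 + 4·7 = 52°C, outside 54–70°C ✗; longest run = 3 ✓ — fails.
P2 (23 nt, A=9 T=6 G=3 C=5): 3' end AAA has 0 G/C, need ≥2 ✗; length 23, outside 19–22 ✗; Tm = 2·15 + 4·8 = 62°C ✓; longest run = 4 ✓ — fails.
P3 (19 nt, A=5 T=2 G=5 C=7): 3' end TCC has 2 G/C ✓; length 19 ✓; Tm = 2·7 + 4·12 = 62°C ✓; longest run = 2 ✓ — passes.
P4 (23 nt, A=6 T=2 G=10 C=5): 3' end GGG has 3 G/C ✓; length 23, outside 19–22 ✗; Tm = 2·8 + 4·15 = 76°C, outside 54–70°C ✗; longest run = 4 ✓ — fails.
P5 (19 nt, A=3 T=5 G=5 C=6): 3' end TAA has 0 G/C, need ≥2 ✗; length 19 ✓; Tm = 2·8 + 4·11 = 60°C ✓; longest run = 2 ✓ — fails.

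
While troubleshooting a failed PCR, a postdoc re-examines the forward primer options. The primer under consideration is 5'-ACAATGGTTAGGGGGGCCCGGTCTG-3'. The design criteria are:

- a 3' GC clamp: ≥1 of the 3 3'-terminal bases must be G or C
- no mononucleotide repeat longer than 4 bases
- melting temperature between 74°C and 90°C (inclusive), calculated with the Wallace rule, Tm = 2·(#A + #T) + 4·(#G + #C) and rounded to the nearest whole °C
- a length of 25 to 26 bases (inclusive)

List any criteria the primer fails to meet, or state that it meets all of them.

Base counts: A=4, T=5, G=11, C=5 (length 25).
GC clamp: 3' end CTG has 2 G/C ✓
homopolymer run: longest run = 6, exceeds 4 ✗
Tm: Tm = 2·9 + 4·16 = 82°C ✓
length: length 25 ✓

Fails: homopolymer run.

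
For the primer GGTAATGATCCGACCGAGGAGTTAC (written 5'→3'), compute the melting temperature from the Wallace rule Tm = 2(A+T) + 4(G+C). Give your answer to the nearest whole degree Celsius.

Base counts: A=7, T=5, G=8, C=5 (length 25).
Tm = 2·(7+5) + 4·(8+5) = 2·12 + 4·13 = 24 + 52 = 76°C.

76°C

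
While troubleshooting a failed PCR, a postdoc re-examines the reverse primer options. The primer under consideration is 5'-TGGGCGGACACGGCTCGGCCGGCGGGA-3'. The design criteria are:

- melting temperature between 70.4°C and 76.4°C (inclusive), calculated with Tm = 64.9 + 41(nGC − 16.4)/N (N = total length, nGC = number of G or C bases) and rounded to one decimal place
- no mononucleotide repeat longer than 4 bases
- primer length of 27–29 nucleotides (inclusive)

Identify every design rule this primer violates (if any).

Meets all criteria.

Base counts: A=3, T=2, G=14, C=8 (length 27).
Tm: Tm = 64.9 + 41·(22 − 16.4)/27 = 73.4°C ✓
homopolymer run: longest run = 3 ✓
length: length 27 ✓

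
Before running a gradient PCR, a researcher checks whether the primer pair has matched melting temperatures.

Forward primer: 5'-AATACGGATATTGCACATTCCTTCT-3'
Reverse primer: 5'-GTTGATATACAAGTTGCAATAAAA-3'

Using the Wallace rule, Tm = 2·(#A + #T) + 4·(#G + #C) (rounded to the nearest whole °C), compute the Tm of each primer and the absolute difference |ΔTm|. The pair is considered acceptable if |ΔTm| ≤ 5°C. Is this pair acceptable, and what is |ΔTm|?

|ΔTm| = 8°C; the pair is not acceptable.

Forward: A=7 T=9 G=3 C=6 → Tm = 2·16 + 4·9 = 68°C.
Reverse: A=11 T=7 G=4 C=2 → Tm = 2·18 + 4·6 = 60°C.
|ΔTm| = |68 − 60| = 8°C, > 5°C.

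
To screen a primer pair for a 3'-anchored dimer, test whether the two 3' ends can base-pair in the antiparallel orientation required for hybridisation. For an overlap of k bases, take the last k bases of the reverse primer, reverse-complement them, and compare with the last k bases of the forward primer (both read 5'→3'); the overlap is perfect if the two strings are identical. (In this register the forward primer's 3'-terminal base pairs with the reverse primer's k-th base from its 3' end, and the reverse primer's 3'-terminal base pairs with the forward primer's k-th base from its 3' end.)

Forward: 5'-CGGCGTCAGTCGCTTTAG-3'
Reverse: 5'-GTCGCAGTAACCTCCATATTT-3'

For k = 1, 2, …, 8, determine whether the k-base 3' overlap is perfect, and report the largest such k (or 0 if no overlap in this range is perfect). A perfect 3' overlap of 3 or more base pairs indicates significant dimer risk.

Last 8 bases (5'→3') — forward …CGCTTTAG, reverse …CCATATTT.
Reverse complement of the reverse primer's last 8 bases: AAATATGG; its first k bases are the reverse complement of the reverse primer's last k bases, so a perfect k-base overlap needs the forward primer's last k bases to equal them.
Comparing (forward last k vs required): k=1: G vs A ✗; k=2: AG vs AA ✗; k=3: TAG vs AAA ✗; k=4: TTAG vs AAAT ✗; k=5: TTTAG vs AAATA ✗; k=6: CTTTAG vs AAATAT ✗; k=7: GCTTTAG vs AAATATG ✗; k=8: CGCTTTAG vs AAATATGG ✗.
No overlap length from 1 to 8 is perfect, so the longest perfect 3' overlap is 0.

Longest perfect overlap: 0 complementary base pairs; below the dimer-risk threshold (threshold 3).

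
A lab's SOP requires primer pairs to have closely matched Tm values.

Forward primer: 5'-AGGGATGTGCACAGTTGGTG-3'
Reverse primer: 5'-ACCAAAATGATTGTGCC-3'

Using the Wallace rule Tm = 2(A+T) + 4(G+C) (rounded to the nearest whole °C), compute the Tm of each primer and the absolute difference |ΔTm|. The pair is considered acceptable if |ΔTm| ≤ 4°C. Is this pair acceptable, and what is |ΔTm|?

|ΔTm| = 14°C; the pair is not acceptable.

Forward: A=4 T=5 G=9 C=2 → Tm = 2·9 + 4·11 = 62°C.
Reverse: A=6 T=4 G=3 C=4 → Tm = 2·10 + 4·7 = 48°C.
|ΔTm| = |62 − 48| = 14°C, > 4°C.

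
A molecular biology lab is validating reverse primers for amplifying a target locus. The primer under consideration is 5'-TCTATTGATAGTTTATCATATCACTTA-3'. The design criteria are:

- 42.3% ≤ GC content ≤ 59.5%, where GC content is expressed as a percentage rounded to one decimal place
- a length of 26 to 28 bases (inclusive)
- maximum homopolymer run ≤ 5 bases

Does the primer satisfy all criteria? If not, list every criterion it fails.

Base counts: A=8, T=13, G=2, C=4 (length 27).
GC content: GC 6/27 = 22.2%, outside 42.3–59.5% ✗
length: length 27 ✓
homopolymer run: longest run = 3 ✓

Fails: GC content.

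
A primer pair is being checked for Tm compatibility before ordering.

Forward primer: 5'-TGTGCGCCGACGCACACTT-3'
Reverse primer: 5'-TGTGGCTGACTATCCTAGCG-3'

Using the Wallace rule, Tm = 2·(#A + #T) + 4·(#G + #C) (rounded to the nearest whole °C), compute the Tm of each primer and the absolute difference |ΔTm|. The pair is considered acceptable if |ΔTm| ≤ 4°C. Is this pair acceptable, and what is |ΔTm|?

|ΔTm| = 0°C; the pair is acceptable.

Forward: A=3 T=4 G=5 C=7 → Tm = 2·7 + 4·12 = 62°C.
Reverse: A=3 T=6 G=6 C=5 → Tm = 2·9 + 4·11 = 62°C.
|ΔTm| = |62 − 62| = 0°C, ≤ 4°C.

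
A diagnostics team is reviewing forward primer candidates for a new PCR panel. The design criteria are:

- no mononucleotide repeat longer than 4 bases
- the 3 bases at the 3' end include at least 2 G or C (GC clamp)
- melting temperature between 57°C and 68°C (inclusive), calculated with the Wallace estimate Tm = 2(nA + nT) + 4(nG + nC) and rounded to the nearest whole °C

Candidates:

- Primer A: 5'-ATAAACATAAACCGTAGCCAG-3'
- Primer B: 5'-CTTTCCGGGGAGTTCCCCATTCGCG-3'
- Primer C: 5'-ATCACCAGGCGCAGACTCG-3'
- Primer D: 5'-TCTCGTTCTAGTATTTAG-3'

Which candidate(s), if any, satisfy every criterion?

Primer A (21 nt, A=10 T=3 G=3 C=5): longest run = 3 ✓; 3' end CAG has 2 G/C ✓; Tm = 2·13 + 4·8 = 58°C ✓ — passes.
Primer B (25 nt, A=2 T=7 G=7 C=9): longest run = 4 ✓; 3' end GCG has 3 G/C ✓; Tm = 2·9 + 4·16 = 82°C, outside 57–68°C ✗ — fails.
Primer C (19 nt, A=5 T=2 G=5 C=7): longest run = 2 ✓; 3' end TCG has 2 G/C ✓; Tm = 2·7 + 4·12 = 62°C ✓ — passes.
Primer D (18 nt, A=3 T=9 G=3 C=3): longest run = 3 ✓; 3' end TAG has 1 G/C, need ≥2 ✗; Tm = 2·12 + 4·6 = 48°C, outside 57–68°C ✗ — fails.

Primer A and Primer C.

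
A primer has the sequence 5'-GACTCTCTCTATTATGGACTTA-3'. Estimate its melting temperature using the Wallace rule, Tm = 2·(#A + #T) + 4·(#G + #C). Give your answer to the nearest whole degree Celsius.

Base counts: A=5, T=9, G=3, C=5 (length 22).
Tm = 2·(5+9) + 4·(3+5) = 2·14 + 4·8 = 28 + 32 = 60°C.

60°C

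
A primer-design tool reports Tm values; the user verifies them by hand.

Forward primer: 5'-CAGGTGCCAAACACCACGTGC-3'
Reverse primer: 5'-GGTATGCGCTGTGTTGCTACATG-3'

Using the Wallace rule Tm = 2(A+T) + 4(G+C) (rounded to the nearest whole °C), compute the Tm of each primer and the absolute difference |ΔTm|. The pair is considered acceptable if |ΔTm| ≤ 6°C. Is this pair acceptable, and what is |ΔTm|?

|ΔTm| = 2°C; the pair is acceptable.

Forward: A=6 T=2 G=5 C=8 → Tm = 2·8 + 4·13 = 68°C.
Reverse: A=3 T=8 G=8 C=4 → Tm = 2·11 + 4·12 = 70°C.
|ΔTm| = |68 − 70| = 2°C, ≤ 6°C.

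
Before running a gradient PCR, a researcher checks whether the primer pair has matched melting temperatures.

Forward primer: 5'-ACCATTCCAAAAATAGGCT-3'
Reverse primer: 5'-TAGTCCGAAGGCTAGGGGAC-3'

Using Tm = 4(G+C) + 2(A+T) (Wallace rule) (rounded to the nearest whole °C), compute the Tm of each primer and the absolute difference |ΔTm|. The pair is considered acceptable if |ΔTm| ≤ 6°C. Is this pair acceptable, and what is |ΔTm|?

Forward: A=8 T=4 G=2 C=5 → Tm = 2·12 + 4·7 = 52°C.
Reverse: A=5 T=3 G=8 C=4 → Tm = 2·8 + 4·12 = 64°C.
|ΔTm| = |52 − 64| = 12°C, > 6°C.

|ΔTm| = 12°C; the pair is not acceptable.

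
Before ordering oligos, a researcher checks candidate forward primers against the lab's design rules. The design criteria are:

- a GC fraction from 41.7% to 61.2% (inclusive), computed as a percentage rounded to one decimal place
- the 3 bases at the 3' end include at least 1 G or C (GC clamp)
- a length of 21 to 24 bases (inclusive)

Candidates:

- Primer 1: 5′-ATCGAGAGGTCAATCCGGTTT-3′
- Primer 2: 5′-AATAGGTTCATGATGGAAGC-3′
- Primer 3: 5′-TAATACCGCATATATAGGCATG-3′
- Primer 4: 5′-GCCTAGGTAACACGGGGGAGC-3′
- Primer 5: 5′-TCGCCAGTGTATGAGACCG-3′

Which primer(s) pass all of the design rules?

None of the candidates satisfy all criteria.

Primer 1 (21 nt, A=5 T=6 G=6 C=4): GC 10/21 = 47.6% ✓; 3' end TTT has 0 G/C, need ≥1 ✗; length 21 ✓ — fails.
Primer 2 (20 nt, A=7 T=5 G=6 C=2): GC 8/20 = 40.0%, outside 41.7–61.2% ✗; 3' end AGC has 2 G/C ✓; length 20, outside 21–24 ✗ — fails.
Primer 3 (22 nt, A=8 T=6 G=4 C=4): GC 8/22 = 36.4%, outside 41.7–61.2% ✗; 3' end ATG has 1 G/C ✓; length 22 ✓ — fails.
Primer 4 (21 nt, A=5 T=2 G=9 C=5): GC 14/21 = 66.7%, outside 41.7–61.2% ✗; 3' end AGC has 2 G/C ✓; length 21 ✓ — fails.
Primer 5 (19 nt, A=4 T=4 G=6 C=5): GC 11/19 = 57.9% ✓; 3' end CCG has 3 G/C ✓; length 19, outside 21–24 ✗ — fails.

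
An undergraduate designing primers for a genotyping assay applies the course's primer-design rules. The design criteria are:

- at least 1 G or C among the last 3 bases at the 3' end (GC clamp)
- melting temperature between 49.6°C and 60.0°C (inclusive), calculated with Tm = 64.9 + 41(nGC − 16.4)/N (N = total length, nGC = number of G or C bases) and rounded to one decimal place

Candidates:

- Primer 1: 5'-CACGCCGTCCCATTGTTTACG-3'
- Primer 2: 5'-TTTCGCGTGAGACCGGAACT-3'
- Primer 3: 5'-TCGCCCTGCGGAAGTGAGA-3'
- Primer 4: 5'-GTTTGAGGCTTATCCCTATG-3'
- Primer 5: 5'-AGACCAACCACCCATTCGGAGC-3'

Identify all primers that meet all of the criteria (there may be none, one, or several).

Primer 1, Primer 2, Primer 3, Primer 4 and Primer 5.

Primer 1 (21 nt, A=3 T=6 G=4 C=8): 3' end ACG has 2 G/C ✓; Tm = 64.9 + 41·(12 − 16.4)/21 = 56.3°C ✓ — passes.
Primer 2 (20 nt, A=4 T=5 G=6 C=5): 3' end ACT has 1 G/C ✓; Tm = 64.9 + 41·(11 − 16.4)/20 = 53.8°C ✓ — passes.
Primer 3 (19 nt, A=4 T=3 G=7 C=5): 3' end AGA has 1 G/C ✓; Tm = 64.9 + 41·(12 − 16.4)/19 = 55.4°C ✓ — passes.
Primer 4 (20 nt, A=3 T=8 G=5 C=4): 3' end ATG has 1 G/C ✓; Tm = 64.9 + 41·(9 − 16.4)/20 = 49.7°C ✓ — passes.
Primer 5 (22 nt, A=7 T=2 G=4 C=9): 3' end AGC has 2 G/C ✓; Tm = 64.9 + 41·(13 − 16.4)/22 = 58.6°C ✓ — passes.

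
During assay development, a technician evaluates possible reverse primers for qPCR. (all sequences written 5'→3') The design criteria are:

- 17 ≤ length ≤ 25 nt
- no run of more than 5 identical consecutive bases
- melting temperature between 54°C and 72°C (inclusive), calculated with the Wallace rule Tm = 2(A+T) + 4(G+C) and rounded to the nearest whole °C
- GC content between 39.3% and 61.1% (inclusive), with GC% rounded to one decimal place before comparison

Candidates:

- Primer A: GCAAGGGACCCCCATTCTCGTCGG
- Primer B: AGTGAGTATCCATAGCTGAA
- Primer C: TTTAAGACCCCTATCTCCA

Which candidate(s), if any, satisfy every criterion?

Primer B and Primer C.

Primer A (24 nt, A=4 T=4 G=7 C=9): length 24 ✓; longest run = 5 ✓; Tm = 2·8 + 4·16 = 80°C, outside 54–72°C ✗; GC 16/24 = 66.7%, outside 39.3–61.1% ✗ — fails.
Primer B (20 nt, A=7 T=5 G=5 C=3): length 20 ✓; longest run = 2 ✓; Tm = 2·12 + 4·8 = 56°C ✓; GC 8/20 = 40.0% ✓ — passes.
Primer C (19 nt, A=5 T=6 G=1 C=7): length 19 ✓; longest run = 4 ✓; Tm = 2·11 + 4·8 = 54°C ✓; GC 8/19 = 42.1% ✓ — passes.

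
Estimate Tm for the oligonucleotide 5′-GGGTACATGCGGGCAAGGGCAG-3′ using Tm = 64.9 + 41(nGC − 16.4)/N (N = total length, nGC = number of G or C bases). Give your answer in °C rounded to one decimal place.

62.3°C

Base counts: A=5, T=2, G=11, C=4; G+C = 15, N = 22.
Tm = 64.9 + 41·(15 − 16.4)/22 = 64.9 + -57.40/22 = 62.3°C.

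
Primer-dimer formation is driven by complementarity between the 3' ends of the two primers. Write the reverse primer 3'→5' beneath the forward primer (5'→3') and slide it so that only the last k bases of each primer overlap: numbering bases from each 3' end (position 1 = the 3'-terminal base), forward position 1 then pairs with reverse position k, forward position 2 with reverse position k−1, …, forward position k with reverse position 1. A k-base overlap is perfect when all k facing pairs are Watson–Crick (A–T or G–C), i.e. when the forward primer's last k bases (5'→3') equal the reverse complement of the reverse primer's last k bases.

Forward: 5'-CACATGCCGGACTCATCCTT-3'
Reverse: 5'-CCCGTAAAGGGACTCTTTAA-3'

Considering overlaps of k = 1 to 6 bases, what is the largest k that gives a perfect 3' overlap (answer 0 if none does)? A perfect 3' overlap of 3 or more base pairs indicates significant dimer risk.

Last 6 bases (5'→3') — forward …ATCCTT, reverse …CTTTAA.
Reverse complement of the reverse primer's last 6 bases: TTAAAG; its first k bases are the reverse complement of the reverse primer's last k bases, so a perfect k-base overlap needs the forward primer's last k bases to equal them.
Comparing (forward last k vs required): k=1: T vs T ✓; k=2: TT vs TT ✓; k=3: CTT vs TTA ✗; k=4: CCTT vs TTAA ✗; k=5: TCCTT vs TTAAA ✗; k=6: ATCCTT vs TTAAAG ✗.
Perfect overlaps at k = 1, 2; the largest is 2.

Longest perfect overlap: 2 complementary base pairs; below the dimer-risk threshold (threshold 3).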